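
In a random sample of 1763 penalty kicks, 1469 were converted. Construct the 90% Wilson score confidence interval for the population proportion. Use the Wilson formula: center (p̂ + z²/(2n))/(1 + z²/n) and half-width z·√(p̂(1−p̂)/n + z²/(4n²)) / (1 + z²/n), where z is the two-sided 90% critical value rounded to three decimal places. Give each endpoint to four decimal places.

(0.8181, 0.8473)

Here p̂ = 1469/1763 = 0.83324 and z = 1.645 (z² = 2.706025).
1 + z²/n = 1.001535.
Adjusted center: (0.83324 + z²/(2n))/1.001535 = 0.83273.
Radicand: p̂(1−p̂)/n + z²/(4n²) = 0.000078816 + 0.000000218 = 0.000079034.
Half-width = 1.645·√0.000079034/1.001535 = 0.01460.
So the interval runs from 0.8181 to 0.8473.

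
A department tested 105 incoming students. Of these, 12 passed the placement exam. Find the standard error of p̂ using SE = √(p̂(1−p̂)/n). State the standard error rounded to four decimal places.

With x = 12 successes in n = 105, p̂ = 0.11429.
p̂(1−p̂) = 0.11429·0.88571 = 0.101228.
Dividing by n and taking the root: √0.000964076 = 0.0310.

SE = 0.0310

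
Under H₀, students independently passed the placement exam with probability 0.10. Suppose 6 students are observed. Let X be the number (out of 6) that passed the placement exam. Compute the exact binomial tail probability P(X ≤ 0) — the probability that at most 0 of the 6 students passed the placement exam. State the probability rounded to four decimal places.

P = 0.5314

X ~ Binomial(n=6, p=0.10).
P(X ≤ 0) = C(6,0)·0.10^0·0.90^6.
= 0.531441 = 0.5314.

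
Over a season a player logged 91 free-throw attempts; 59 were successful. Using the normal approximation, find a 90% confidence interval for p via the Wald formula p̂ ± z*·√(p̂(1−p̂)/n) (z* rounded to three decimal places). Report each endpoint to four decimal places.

p̂ = 59/91 = 0.64835.
Standard error of p̂: √(0.227992/91) = √0.002505404 = 0.050054.
For 90% confidence, z* = 1.645.
Margin of error: 1.645 × 0.050054 = 0.08234.
So the interval runs from 0.5660 to 0.7307.

(0.5660, 0.7307)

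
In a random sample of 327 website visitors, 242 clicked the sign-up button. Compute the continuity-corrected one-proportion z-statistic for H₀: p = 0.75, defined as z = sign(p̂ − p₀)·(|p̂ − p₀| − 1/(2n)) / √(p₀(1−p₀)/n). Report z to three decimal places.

z = -0.351

p̂ = 242/327 = 0.74006. p̂ − p₀ = -0.009939.
Continuity correction 1/(2n) = 1/654 = 0.001529.
Corrected numerator: |-0.009939| − 0.001529 = 0.008410.
Under H₀, SE = √(p₀(1−p₀)/n) = √(0.75·0.25/327) = √0.000573394 = 0.023946.
z = (−)0.008410/0.023946 = -0.351.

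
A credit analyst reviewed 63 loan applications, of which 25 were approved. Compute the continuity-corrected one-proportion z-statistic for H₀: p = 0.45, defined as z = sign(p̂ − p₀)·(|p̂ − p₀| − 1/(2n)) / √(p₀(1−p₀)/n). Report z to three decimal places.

p̂ = 25/63 = 0.39683. p̂ − p₀ = -0.053175.
1/(2n) = 0.007937.
Corrected numerator: |-0.053175| − 0.007937 = 0.045238.
SE₀ = √(0.45·0.55/63) = 0.062678.
z = −0.045238/0.062678 = -0.722.

z = -0.722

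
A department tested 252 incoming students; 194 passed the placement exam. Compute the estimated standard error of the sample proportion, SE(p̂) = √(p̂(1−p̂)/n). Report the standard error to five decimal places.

SE = 0.02652

p̂ = 194/252 = 0.76984.
p̂(1−p̂) = 0.76984·0.23016 = 0.177186.
SE = √(0.177186/252) = 0.02652.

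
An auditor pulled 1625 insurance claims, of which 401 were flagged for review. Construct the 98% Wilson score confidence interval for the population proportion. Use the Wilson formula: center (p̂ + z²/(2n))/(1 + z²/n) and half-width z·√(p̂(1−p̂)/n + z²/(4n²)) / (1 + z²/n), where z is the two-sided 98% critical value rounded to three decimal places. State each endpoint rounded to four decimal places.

Here p̂ = 401/1625 = 0.24677 and z = 2.326 (z² = 5.410276).
Denominator 1 + z²/n = 1 + 5.410276/1625 = 1.003329.
Center = (0.24677 + 0.001665)/1.003329 = 0.24761.
Radicand: p̂(1−p̂)/n + z²/(4n²) = 0.000114384 + 0.000000512 = 0.000114896.
Half-width = 2.326·√0.000114896/1.003329 = 0.02485.
CI: 0.24761 ± 0.02485 = (0.2228, 0.2725).

(0.2228, 0.2725)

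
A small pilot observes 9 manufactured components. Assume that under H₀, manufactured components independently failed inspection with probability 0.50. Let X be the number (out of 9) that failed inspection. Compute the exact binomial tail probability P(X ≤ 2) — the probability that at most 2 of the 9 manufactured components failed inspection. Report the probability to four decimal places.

P = 0.0898

X ~ Binomial(n=9, p=0.50).
P(X ≤ 2) = C(9,0)·0.50^0·0.50^9 + C(9,1)·0.50^1·0.50^8 + C(9,2)·0.50^2·0.50^7.
= 0.001953 + 0.017578 + 0.070312 = 0.0898.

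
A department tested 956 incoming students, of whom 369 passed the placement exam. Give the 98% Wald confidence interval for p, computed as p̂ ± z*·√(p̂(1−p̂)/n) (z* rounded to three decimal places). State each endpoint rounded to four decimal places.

The sample proportion is 369/956 = 0.38598.
Standard error of p̂: √(0.237000/956) = √0.000247908 = 0.015745.
z* = 2.326 at the 98% level.
Margin = 2.326·0.015745 = 0.03662.
So the interval runs from 0.3494 to 0.4226.

(0.3494, 0.4226)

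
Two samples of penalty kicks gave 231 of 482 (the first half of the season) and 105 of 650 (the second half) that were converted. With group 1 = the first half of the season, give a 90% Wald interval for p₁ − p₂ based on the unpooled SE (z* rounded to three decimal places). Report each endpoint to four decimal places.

p̂₁ = 231/482 = 0.47925, p̂₂ = 105/650 = 0.16154; p̂₁ − p̂₂ = 0.31771.
Unpooled SE = √(p̂₁(1−p̂₁)/n₁ + p̂₂(1−p̂₂)/n₂) = √(0.000517779 + 0.000208375) = 0.026947.
The 90% critical value is z* = 1.645. Margin of error = 0.04433.
So the interval runs from 0.2734 to 0.3620.

(0.2734, 0.3620)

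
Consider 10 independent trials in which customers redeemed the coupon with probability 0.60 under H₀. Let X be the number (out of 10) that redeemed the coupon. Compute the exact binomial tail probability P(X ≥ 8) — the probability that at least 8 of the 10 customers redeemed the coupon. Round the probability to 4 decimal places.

X is binomial with n = 10 and p = 0.60.
P(X ≥ 8) = C(10,8)·0.60^8·0.40^2 + C(10,9)·0.60^9·0.40^1 + C(10,10)·0.60^10·0.40^0.
= 0.120932 + 0.040311 + 0.006047 = 0.1673.

P = 0.1673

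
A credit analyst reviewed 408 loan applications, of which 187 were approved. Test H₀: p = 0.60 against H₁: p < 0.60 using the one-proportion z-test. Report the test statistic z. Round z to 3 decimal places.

z = -5.841

p̂ = 187/408 = 0.45833.
Null standard error: √(0.60·0.40/408) = √0.000588235 = 0.024254.
z = (0.45833 − 0.60)/0.024254 = -0.14167/0.024254 = -5.841.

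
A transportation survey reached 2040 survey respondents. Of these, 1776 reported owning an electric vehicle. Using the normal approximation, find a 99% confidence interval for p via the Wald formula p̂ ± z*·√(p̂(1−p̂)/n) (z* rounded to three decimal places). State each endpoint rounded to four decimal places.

p̂ = 1776/2040 = 0.87059.
SE = √(p̂(1−p̂)/n) = √(0.112664/2040) = 0.007432.
For 99% confidence, z* = 2.576.
Margin of error: 2.576 × 0.007432 = 0.01914.
Interval: 0.87059 ± 0.01914 → (0.8514, 0.8897).

(0.8514, 0.8897)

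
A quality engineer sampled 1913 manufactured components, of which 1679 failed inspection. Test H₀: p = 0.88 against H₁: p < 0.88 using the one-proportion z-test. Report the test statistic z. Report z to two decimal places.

z = -0.31

With x = 1679 successes in n = 1913, p̂ = 0.87768.
Null standard error: √(0.88·0.12/1913) = √0.000055201 = 0.007430.
z = (0.87768 − 0.88)/0.007430 = -0.00232/0.007430 = -0.31.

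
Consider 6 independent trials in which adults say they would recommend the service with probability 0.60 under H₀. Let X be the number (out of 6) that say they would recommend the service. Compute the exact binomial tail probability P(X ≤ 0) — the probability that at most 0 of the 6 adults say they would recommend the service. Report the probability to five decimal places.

P = 0.00410

X ~ Binomial(n=6, p=0.60).
P(X ≤ 0) = C(6,0)·0.60^0·0.40^6.
= 0.004096 = 0.00410.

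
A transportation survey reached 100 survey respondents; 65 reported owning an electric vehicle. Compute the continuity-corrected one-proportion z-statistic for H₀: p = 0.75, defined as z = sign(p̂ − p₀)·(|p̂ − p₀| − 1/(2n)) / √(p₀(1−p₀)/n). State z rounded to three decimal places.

p̂ = 65/100 = 0.65000. p̂ − p₀ = -0.100000.
Continuity correction 1/(2n) = 1/200 = 0.005000.
Corrected numerator: |-0.100000| − 0.005000 = 0.095000.
Null standard error: √(0.75·0.25/100) = √0.001875000 = 0.043301.
z = −0.095000/0.043301 = -2.194.

z = -2.194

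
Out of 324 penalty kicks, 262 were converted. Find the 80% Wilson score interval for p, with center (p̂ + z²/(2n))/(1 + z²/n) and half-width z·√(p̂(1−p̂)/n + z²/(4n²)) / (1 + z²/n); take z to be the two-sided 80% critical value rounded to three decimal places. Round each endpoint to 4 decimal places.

Here p̂ = 262/324 = 0.80864 and z = 1.282 (z² = 1.643524).
Denominator 1 + z²/n = 1 + 1.643524/324 = 1.005073.
Adjusted center: (0.80864 + z²/(2n))/1.005073 = 0.80708.
Radicand: p̂(1−p̂)/n + z²/(4n²) = 0.000477593 + 0.000003914 = 0.000481507.
Half-width = z·√(radicand)/denom = 1.282·0.021943/1.005073 = 0.02799.
CI: 0.80708 ± 0.02799 = (0.7791, 0.8351).

(0.7791, 0.8351)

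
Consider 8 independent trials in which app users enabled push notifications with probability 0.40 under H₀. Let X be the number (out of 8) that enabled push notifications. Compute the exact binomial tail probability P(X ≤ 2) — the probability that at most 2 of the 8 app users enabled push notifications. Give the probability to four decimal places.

P = 0.3154

X is binomial with n = 8 and p = 0.40.
P(X ≤ 2) = C(8,0)·0.40^0·0.60^8 + C(8,1)·0.40^1·0.60^7 + C(8,2)·0.40^2·0.60^6.
= 0.016796 + 0.089580 + 0.209019 = 0.3154.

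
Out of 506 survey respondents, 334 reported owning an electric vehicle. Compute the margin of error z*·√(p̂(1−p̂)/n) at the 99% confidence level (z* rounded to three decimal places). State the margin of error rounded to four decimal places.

ME = 0.0542

p̂ = 334/506 = 0.66008.
SE(p̂) = √(0.66008·0.33992/506) = 0.021058.
The 99% critical value is z* = 2.576.
ME = 2.576·0.021058 = 0.0542.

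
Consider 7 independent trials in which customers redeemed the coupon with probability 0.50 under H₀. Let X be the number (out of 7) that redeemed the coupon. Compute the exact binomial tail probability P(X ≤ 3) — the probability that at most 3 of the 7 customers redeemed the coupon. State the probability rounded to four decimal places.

P = 0.5000

X is binomial with n = 7 and p = 0.50.
P(X ≤ 3) = C(7,0)·0.50^0·0.50^7 + C(7,1)·0.50^1·0.50^6 + C(7,2)·0.50^2·0.50^5 + C(7,3)·0.50^3·0.50^4.
= 0.007812 + 0.054688 + 0.164062 + 0.273438 = 0.5000.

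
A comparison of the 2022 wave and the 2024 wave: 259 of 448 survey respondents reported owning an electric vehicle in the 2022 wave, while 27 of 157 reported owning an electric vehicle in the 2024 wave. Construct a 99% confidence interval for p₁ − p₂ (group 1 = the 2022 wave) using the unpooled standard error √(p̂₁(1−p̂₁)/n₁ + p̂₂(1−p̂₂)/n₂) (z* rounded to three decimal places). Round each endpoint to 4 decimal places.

(0.3080, 0.5043)

p̂₁ = 0.57812, p̂₂ = 0.17197, so the observed difference is 0.40615.
Unpooled SE = √(p̂₁(1−p̂₁)/n₁ + p̂₂(1−p̂₂)/n₂) = √(0.000544412 + 0.000907002) = 0.038097.
z* = 2.576 at the 99% level. Margin = 2.576·0.038097 = 0.09814.
CI: 0.40615 ± 0.09814 = (0.3080, 0.5043).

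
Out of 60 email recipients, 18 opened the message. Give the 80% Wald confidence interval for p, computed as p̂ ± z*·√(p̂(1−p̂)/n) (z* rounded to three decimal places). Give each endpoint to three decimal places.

(0.224, 0.376)

Sample proportion p̂ = 18/60 = 0.30000.
SE = √(p̂(1−p̂)/n) = √(0.210000/60) = 0.059161.
z* = 1.282 at the 80% level.
Margin of error: 1.282 × 0.059161 = 0.07584.
Interval: 0.30000 ± 0.07584 → (0.224, 0.376).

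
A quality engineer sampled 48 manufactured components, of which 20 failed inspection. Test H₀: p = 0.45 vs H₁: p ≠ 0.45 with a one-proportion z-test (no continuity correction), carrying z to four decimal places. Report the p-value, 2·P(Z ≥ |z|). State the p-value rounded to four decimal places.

p̂ = 20/48 = 0.41667.
Null standard error: √(0.45·0.55/48) = √0.005156250 = 0.071807.
z = (p̂ − p₀)/SE = (20/48 − 0.45)/0.071807 ≈ -0.4642.
From the standard normal, 2·P(Z ≥ |z|) = 0.6425.

p-value = 0.6425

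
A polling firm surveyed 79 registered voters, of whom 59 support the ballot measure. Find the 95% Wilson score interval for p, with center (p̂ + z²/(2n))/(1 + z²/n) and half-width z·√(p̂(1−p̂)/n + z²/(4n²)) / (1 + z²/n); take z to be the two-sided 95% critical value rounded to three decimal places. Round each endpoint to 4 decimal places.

p̂ = 59/79 = 0.74684; z = 1.960, so z² = 3.841600.
Denominator 1 + z²/n = 1 + 3.841600/79 = 1.048628.
Adjusted center: (0.74684 + z²/(2n))/1.048628 = 0.73539.
Radicand: p̂(1−p̂)/n + z²/(4n²) = 0.002393320 + 0.000153886 = 0.002547206.
Half-width = 1.960·√0.002547206/1.048628 = 0.09433.
Interval: 0.73539 ± 0.09433 → (0.6411, 0.8297).

(0.6411, 0.8297)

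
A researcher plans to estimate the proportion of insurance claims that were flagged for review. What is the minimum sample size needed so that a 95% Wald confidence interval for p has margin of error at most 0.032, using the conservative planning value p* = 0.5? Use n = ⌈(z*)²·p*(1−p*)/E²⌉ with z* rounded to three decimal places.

n = 938

The 95% critical value is z* = 1.960.
p*(1−p*) = 0.2500.
(z*)²·p*(1−p*)/E² = 3.841600·0.2500/0.001024 = 937.891.
Rounding up, n = 938.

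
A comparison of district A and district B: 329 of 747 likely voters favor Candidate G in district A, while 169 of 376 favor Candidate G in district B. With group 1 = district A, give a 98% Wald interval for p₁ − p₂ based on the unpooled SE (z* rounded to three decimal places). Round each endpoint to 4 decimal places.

(-0.0822, 0.0641)

p̂₁ = 0.44043, p̂₂ = 0.44947, so the observed difference is -0.00904.
SE = √(0.000329921 + 0.000658102) = √0.000988023 = 0.031433.
For 98% confidence, z* = 2.326. Margin of error = 0.07311.
Interval: -0.00904 ± 0.07311 → (-0.0822, 0.0641).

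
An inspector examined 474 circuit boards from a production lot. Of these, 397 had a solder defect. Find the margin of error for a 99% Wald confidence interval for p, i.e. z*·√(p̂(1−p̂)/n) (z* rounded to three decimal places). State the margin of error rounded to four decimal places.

ME = 0.0436

With x = 397 successes in n = 474, p̂ = 0.83755.
Standard error of p̂: √(0.136058/474) = √0.000287043 = 0.016942.
For 99% confidence, z* = 2.576.
So ME = 0.0436.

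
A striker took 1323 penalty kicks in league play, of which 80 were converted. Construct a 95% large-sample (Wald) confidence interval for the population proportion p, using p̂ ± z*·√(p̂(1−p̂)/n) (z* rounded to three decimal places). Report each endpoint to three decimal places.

(0.048, 0.073)

p̂ = 80/1323 = 0.06047.
SE = √(p̂(1−p̂)/n) = √(0.056812/1323) = 0.006553.
The 95% critical value is z* = 1.960.
Margin of error: 1.960 × 0.006553 = 0.01284.
Interval: 0.06047 ± 0.01284 → (0.048, 0.073).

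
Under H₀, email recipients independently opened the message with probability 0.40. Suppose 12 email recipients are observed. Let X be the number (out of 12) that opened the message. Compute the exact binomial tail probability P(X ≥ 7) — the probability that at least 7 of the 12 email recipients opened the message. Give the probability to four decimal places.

X ~ Binomial(n=12, p=0.40).
P(X ≥ 7) = Σ_{j=7}^{12} C(12,j)·0.40^j·0.60^{12−j}.
= 0.100902 + 0.042043 + 0.012457 + 0.002491 + 0.000302 + 0.000017 = 0.1582.

P = 0.1582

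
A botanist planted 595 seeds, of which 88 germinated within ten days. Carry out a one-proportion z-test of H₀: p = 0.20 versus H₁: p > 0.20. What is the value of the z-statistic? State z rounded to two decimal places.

z = -3.18

With x = 88 successes in n = 595, p̂ = 0.14790.
Under H₀, SE = √(p₀(1−p₀)/n) = √(0.20·0.80/595) = √0.000268908 = 0.016398.
z = (0.14790 − 0.20)/0.016398 = -0.05210/0.016398 = -3.18.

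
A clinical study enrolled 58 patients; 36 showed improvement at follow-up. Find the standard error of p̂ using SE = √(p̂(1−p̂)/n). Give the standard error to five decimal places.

With x = 36 successes in n = 58, p̂ = 0.62069.
p̂(1−p̂) = 0.235434.
Dividing by n and taking the root: √0.004059207 = 0.06371.

SE = 0.06371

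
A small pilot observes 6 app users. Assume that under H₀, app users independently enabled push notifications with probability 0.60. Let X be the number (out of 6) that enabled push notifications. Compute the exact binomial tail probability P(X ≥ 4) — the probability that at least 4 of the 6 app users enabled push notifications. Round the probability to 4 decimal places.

X ~ Binomial(n=6, p=0.60).
P(X ≥ 4) = C(6,4)·0.60^4·0.40^2 + C(6,5)·0.60^5·0.40^1 + C(6,6)·0.60^6·0.40^0.
= 0.311040 + 0.186624 + 0.046656 = 0.5443.

P = 0.5443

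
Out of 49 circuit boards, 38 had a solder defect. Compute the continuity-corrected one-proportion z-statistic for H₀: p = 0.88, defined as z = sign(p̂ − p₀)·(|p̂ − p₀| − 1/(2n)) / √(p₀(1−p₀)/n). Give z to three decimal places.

z = -2.031

The sample proportion is 38/49 = 0.77551. p̂ − p₀ = -0.104490.
1/(2n) = 0.010204.
Corrected numerator: |-0.104490| − 0.010204 = 0.094286.
Null standard error: √(0.88·0.12/49) = √0.002155102 = 0.046423.
z = (−)0.094286/0.046423 = -2.031.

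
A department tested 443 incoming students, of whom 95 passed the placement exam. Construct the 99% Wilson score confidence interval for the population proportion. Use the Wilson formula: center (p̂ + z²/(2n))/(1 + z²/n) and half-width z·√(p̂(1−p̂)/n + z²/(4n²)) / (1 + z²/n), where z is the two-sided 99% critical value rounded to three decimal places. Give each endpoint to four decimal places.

(0.1686, 0.2687)

p̂ = 95/443 = 0.21445; z = 2.576, so z² = 6.635776.
Denominator 1 + z²/n = 1 + 6.635776/443 = 1.014979.
Center = (0.21445 + 0.007490)/1.014979 = 0.21866.
Radicand: p̂(1−p̂)/n + z²/(4n²) = 0.000380270 + 0.000008453 = 0.000388723.
Half-width = z·√(radicand)/denom = 2.576·0.019716/1.014979 = 0.05004.
So the interval runs from 0.1686 to 0.2687.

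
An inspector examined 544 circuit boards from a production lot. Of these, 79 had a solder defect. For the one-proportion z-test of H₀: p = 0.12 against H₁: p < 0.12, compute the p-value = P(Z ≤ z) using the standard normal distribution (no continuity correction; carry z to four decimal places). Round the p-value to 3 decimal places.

p-value = 0.965

The sample proportion is 79/544 = 0.14522.
Under H₀, SE = √(p₀(1−p₀)/n) = √(0.12·0.88/544) = √0.000194118 = 0.013933.
Test statistic (full precision, shown to 4 dp): z = (79/544 − 0.12)/SE₀ ≈ 1.8102.
p-value = P(Z ≤ z) with z = 1.8102 → 0.965.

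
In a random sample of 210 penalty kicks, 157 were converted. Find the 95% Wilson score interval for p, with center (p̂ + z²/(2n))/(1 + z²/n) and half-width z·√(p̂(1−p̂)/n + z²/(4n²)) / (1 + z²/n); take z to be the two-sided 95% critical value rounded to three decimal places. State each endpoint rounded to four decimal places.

p̂ = 157/210 = 0.74762; z = 1.960, so z² = 3.841600.
Denominator 1 + z²/n = 1 + 3.841600/210 = 1.018293.
Adjusted center: (0.74762 + z²/(2n))/1.018293 = 0.74317.
Radicand: p̂(1−p̂)/n + z²/(4n²) = 0.000898499 + 0.000021778 = 0.000920277.
Half-width = 1.960·√0.000920277/1.018293 = 0.05839.
Interval: 0.74317 ± 0.05839 → (0.6848, 0.8016).

(0.6848, 0.8016)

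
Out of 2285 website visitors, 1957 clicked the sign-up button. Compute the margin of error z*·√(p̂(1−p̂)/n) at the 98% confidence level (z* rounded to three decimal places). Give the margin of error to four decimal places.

The sample proportion is 1957/2285 = 0.85646.
SE(p̂) = √(0.85646·0.14354/2285) = 0.007335.
For 98% confidence, z* = 2.326.
Margin of error = z*·SE = 2.326 × 0.007335 = 0.0171.

ME = 0.0171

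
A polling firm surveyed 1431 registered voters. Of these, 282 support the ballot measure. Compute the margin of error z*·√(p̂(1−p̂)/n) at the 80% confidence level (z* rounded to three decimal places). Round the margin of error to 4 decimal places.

Sample proportion p̂ = 282/1431 = 0.19706.
SE = √(p̂(1−p̂)/n) = √(0.158230/1431) = 0.010515.
The 80% critical value is z* = 1.282.
ME = 1.282·0.010515 = 0.0135.

ME = 0.0135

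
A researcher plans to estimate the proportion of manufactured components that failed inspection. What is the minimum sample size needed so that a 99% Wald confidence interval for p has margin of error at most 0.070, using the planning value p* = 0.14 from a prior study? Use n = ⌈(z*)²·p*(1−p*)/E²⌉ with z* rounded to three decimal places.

n = 164

The 99% critical value is z* = 2.576.
p*(1−p*) = 0.1204.
(z*)²·p*(1−p*)/E² = 6.635776·0.1204/0.004900 = 163.050.
⌈163.050⌉ = 164.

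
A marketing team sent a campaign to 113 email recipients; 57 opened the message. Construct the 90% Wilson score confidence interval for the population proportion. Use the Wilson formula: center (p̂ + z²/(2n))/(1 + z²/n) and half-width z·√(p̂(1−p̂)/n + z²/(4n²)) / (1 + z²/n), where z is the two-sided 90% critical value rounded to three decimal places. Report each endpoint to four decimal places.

(0.4279, 0.5808)

Here p̂ = 57/113 = 0.50442 and z = 1.645 (z² = 2.706025).
1 + z²/n = 1.023947.
Center = (0.50442 + 0.011974)/1.023947 = 0.50432.
Radicand: p̂(1−p̂)/n + z²/(4n²) = 0.002212216 + 0.000052980 = 0.002265196.
Half-width = z·√(radicand)/denom = 1.645·0.047594/1.023947 = 0.07646.
Interval: 0.50432 ± 0.07646 → (0.4279, 0.5808).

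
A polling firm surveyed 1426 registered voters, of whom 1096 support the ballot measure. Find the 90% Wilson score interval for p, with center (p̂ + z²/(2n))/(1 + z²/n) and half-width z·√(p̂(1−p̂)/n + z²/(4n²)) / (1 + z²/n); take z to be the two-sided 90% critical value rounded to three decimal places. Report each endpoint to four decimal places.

(0.7497, 0.7864)

Here p̂ = 1096/1426 = 0.76858 and z = 1.645 (z² = 2.706025).
1 + z²/n = 1.001898.
Center = (0.76858 + 0.000949)/1.001898 = 0.76807.
Radicand: p̂(1−p̂)/n + z²/(4n²) = 0.000124729 + 0.000000333 = 0.000125062.
Half-width = z·√(radicand)/denom = 1.645·0.011183/1.001898 = 0.01836.
Interval: 0.76807 ± 0.01836 → (0.7497, 0.7864).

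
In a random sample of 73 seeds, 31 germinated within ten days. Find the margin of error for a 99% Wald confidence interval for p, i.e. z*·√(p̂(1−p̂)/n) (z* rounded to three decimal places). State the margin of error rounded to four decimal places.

p̂ = 31/73 = 0.42466.
Standard error of p̂: √(0.244324/73) = √0.003346897 = 0.057852.
The 99% critical value is z* = 2.576.
So ME = 0.1490.

ME = 0.1490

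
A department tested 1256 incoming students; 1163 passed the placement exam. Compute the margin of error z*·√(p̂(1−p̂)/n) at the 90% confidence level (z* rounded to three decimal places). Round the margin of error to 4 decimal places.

ME = 0.0122

Sample proportion p̂ = 1163/1256 = 0.92596.
Standard error of p̂: √(0.068562/1256) = √0.000054588 = 0.007388.
The 90% critical value is z* = 1.645.
ME = 1.645·0.007388 = 0.0122.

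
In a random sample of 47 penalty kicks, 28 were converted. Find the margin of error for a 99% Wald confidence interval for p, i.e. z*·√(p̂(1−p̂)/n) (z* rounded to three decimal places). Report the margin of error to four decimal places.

ME = 0.1844

Sample proportion p̂ = 28/47 = 0.59574.
SE = √(p̂(1−p̂)/n) = √(0.240833/47) = 0.071583.
The 99% critical value is z* = 2.576.
ME = 2.576·0.071583 = 0.1844.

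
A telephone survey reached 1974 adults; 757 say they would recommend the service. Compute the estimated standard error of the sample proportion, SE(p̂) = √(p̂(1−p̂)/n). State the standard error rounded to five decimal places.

SE = 0.01094

With x = 757 successes in n = 1974, p̂ = 0.38349.
p̂(1−p̂) = 0.236425.
SE = √(0.236425/1974) = √0.000119770 = 0.01094.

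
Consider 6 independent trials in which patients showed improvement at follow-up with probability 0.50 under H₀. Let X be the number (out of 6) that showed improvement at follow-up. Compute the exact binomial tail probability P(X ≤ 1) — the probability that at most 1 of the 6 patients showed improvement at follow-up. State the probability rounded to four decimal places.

P = 0.1094

X ~ Binomial(n=6, p=0.50).
P(X ≤ 1) = C(6,0)·0.50^0·0.50^6 + C(6,1)·0.50^1·0.50^5.
= 0.015625 + 0.093750 = 0.1094.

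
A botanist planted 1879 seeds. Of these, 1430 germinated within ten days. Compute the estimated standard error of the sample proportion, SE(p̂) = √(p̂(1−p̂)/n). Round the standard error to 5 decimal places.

SE = 0.00984

p̂ = 1430/1879 = 0.76104.
p̂(1−p̂) = 0.76104·0.23896 = 0.181858.
SE = √(0.181858/1879) = 0.00984.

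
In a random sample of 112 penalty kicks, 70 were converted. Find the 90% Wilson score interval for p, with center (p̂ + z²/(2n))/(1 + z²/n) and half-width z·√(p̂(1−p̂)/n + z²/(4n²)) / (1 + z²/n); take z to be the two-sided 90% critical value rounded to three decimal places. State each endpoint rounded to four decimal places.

(0.5476, 0.6965)

p̂ = 70/112 = 0.62500; z = 1.645, so z² = 2.706025.
Denominator 1 + z²/n = 1 + 2.706025/112 = 1.024161.
Center = (0.62500 + 0.012080)/1.024161 = 0.62205.
Radicand: p̂(1−p̂)/n + z²/(4n²) = 0.002092634 + 0.000053931 = 0.002146565.
Half-width = 1.645·√0.002146565/1.024161 = 0.07442.
CI: 0.62205 ± 0.07442 = (0.5476, 0.6965).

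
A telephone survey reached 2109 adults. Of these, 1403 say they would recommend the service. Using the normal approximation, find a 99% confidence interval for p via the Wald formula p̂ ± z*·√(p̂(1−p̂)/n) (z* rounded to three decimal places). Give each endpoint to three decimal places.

(0.639, 0.692)

p̂ = 1403/2109 = 0.66524.
SE = √(p̂(1−p̂)/n) = √(0.222694/2109) = 0.010276.
For 99% confidence, z* = 2.576.
Margin = 2.576·0.010276 = 0.02647.
So the interval runs from 0.639 to 0.692.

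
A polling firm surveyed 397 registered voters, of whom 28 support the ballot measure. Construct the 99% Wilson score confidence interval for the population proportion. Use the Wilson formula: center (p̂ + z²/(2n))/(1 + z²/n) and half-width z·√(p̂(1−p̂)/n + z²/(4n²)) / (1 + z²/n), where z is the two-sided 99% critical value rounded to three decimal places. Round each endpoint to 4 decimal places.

(0.0440, 0.1112)

Here p̂ = 28/397 = 0.07053 and z = 2.576 (z² = 6.635776).
Denominator 1 + z²/n = 1 + 6.635776/397 = 1.016715.
Adjusted center: (0.07053 + z²/(2n))/1.016715 = 0.07759.
Radicand: p̂(1−p̂)/n + z²/(4n²) = 0.000165125 + 0.000010526 = 0.000175651.
Half-width = 2.576·√0.000175651/1.016715 = 0.03358.
So the interval runs from 0.0440 to 0.1112.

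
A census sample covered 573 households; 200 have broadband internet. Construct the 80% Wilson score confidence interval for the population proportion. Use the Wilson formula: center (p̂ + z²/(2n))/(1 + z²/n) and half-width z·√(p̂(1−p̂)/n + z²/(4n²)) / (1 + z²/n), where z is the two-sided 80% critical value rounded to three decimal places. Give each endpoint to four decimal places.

(0.3240, 0.3750)

Here p̂ = 200/573 = 0.34904 and z = 1.282 (z² = 1.643524).
1 + z²/n = 1.002868.
Center = (0.34904 + 0.001434)/1.002868 = 0.34947.
Radicand: p̂(1−p̂)/n + z²/(4n²) = 0.000396529 + 0.000001251 = 0.000397780.
Half-width = z·√(radicand)/denom = 1.282·0.019944/1.002868 = 0.02550.
CI: 0.34947 ± 0.02550 = (0.3240, 0.3750).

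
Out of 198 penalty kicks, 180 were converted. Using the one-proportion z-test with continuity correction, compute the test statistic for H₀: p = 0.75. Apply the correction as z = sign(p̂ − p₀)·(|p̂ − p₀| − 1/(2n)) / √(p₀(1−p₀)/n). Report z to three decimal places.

With x = 180 successes in n = 198, p̂ = 0.90909. p̂ − p₀ = 0.159091.
Continuity correction 1/(2n) = 1/396 = 0.002525.
Corrected numerator: |0.159091| − 0.002525 = 0.156566.
SE₀ = √(0.75·0.25/198) = 0.030773.
z = (+)0.156566/0.030773 = 5.088.

z = 5.088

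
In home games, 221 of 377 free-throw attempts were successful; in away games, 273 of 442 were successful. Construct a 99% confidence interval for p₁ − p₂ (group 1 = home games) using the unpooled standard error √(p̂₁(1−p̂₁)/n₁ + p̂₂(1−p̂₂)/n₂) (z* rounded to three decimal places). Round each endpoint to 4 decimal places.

p̂₁ = 221/377 = 0.58621, p̂₂ = 273/442 = 0.61765; p̂₁ − p̂₂ = -0.03144.
Unpooled SE = √(p̂₁(1−p̂₁)/n₁ + p̂₂(1−p̂₂)/n₂) = √(0.000643417 + 0.000534297) = 0.034318.
For 99% confidence, z* = 2.576. Margin = 2.576·0.034318 = 0.08840.
So the interval runs from -0.1198 to 0.0570.

(-0.1198, 0.0570)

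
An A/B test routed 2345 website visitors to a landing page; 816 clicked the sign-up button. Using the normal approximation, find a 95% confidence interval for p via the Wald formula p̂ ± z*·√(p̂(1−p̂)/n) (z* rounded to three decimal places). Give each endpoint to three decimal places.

p̂ = 816/2345 = 0.34797.
SE = √(p̂(1−p̂)/n) = √(0.226888/2345) = 0.009836.
z* = 1.960 at the 95% level.
Margin of error: 1.960 × 0.009836 = 0.01928.
So the interval runs from 0.329 to 0.367.

(0.329, 0.367)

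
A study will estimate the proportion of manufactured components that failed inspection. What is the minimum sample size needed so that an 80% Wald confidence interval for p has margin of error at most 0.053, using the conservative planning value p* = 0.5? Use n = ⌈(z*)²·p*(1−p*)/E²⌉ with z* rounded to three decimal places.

n = 147

For 80% confidence, z* = 1.282.
p*(1−p*) = 0.50·0.50 = 0.2500.
(z*)²·p*(1−p*)/E² = 1.643524·0.2500/0.002809 = 146.273.
Rounding up, n = 147.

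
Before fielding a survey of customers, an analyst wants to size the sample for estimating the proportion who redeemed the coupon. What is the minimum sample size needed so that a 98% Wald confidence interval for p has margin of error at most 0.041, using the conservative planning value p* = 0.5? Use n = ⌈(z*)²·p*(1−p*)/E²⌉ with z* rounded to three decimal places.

The 98% critical value is z* = 2.326.
p*(1−p*) = 0.50·0.50 = 0.2500.
Required n before rounding: 5.410276 × 0.2500 / 0.041² = 804.622.
Rounding up, n = 805.

n = 805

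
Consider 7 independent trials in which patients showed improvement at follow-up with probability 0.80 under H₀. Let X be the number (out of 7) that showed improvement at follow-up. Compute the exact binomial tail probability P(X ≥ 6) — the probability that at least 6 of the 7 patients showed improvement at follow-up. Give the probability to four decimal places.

P = 0.5767

X ~ Binomial(n=7, p=0.80).
P(X ≥ 6) = C(7,6)·0.80^6·0.20^1 + C(7,7)·0.80^7·0.20^0.
= 0.367002 + 0.209715 = 0.5767.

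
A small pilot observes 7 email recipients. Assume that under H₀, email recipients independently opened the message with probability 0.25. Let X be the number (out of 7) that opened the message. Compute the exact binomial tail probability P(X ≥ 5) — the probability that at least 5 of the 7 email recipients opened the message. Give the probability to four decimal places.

P = 0.0129

X is binomial with n = 7 and p = 0.25.
P(X ≥ 5) = C(7,5)·0.25^5·0.75^2 + C(7,6)·0.25^6·0.75^1 + C(7,7)·0.25^7·0.75^0.
= 0.011536 + 0.001282 + 0.000061 = 0.0129.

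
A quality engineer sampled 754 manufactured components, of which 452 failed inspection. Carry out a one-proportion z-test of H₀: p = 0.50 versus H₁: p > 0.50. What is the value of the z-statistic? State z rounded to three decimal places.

z = 5.463

p̂ = 452/754 = 0.59947.
Null standard error: √(0.50·0.50/754) = √0.000331565 = 0.018209.
z = (0.59947 − 0.50)/0.018209 = 0.09947/0.018209 = 5.463.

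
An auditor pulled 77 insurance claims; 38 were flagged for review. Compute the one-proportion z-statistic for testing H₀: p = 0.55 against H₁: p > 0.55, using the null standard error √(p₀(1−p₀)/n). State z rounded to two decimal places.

The sample proportion is 38/77 = 0.49351.
Null standard error: √(0.55·0.45/77) = √0.003214286 = 0.056695.
z = (p̂ − p₀)/SE = (0.49351 − 0.55)/0.056695 = -1.00.

z = -1.00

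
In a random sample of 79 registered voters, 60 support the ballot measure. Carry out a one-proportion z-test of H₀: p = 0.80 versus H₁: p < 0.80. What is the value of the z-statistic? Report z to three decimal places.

With x = 60 successes in n = 79, p̂ = 0.75949.
SE₀ = √(0.80·0.20/79) = 0.045004.
z = (p̂ − p₀)/SE = (0.75949 − 0.80)/0.045004 = -0.900.

z = -0.900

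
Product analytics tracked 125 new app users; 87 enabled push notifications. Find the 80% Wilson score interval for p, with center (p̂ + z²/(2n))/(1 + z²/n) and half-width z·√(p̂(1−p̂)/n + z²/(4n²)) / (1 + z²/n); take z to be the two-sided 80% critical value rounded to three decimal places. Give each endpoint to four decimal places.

p̂ = 87/125 = 0.69600; z = 1.282, so z² = 1.643524.
1 + z²/n = 1.013148.
Adjusted center: (0.69600 + z²/(2n))/1.013148 = 0.69346.
Radicand: p̂(1−p̂)/n + z²/(4n²) = 0.001692672 + 0.000026296 = 0.001718968.
Half-width = 1.282·√0.001718968/1.013148 = 0.05246.
CI: 0.69346 ± 0.05246 = (0.6410, 0.7459).

(0.6410, 0.7459)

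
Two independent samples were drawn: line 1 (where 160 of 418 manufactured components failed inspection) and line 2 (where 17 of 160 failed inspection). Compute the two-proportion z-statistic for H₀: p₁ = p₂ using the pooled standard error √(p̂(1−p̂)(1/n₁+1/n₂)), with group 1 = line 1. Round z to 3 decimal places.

p̂₁ = 160/418 = 0.38278, p̂₂ = 17/160 = 0.10625.
Pooled p̂ = (160+17)/(418+160) = 177/578 = 0.30623.
Pooled SE = √[0.2124526·0.00864234] ≈ 0.042850.
z = 0.27653/0.042850 = 6.453.

z = 6.453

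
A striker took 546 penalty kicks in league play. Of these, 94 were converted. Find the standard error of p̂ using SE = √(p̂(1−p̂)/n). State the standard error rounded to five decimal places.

SE = 0.01616

Sample proportion p̂ = 94/546 = 0.17216.
p̂(1−p̂) = 0.17216·0.82784 = 0.142521.
Dividing by n and taking the root: √0.000261027 = 0.01616.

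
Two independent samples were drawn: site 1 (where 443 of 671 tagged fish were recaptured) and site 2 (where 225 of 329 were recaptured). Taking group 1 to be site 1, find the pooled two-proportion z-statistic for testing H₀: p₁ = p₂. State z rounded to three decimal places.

z = -0.747

p̂₁ = 443/671 = 0.66021, p̂₂ = 225/329 = 0.68389.
Pooling: p̂ = 668/1000 = 0.66800.
SE = √[p̂(1−p̂)(1/n₁+1/n₂)] = √[0.66800·0.33200·(1/671+1/329)] ≈ 0.031696.
z = -0.02368/0.031696 = -0.747.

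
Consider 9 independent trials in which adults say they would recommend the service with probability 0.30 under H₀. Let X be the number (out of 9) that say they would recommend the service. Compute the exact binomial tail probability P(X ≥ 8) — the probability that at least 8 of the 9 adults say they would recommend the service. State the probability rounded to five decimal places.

X is binomial with n = 9 and p = 0.30.
P(X ≥ 8) = C(9,8)·0.30^8·0.70^1 + C(9,9)·0.30^9·0.70^0.
= 0.000413 + 0.000020 = 0.00043.

P = 0.00043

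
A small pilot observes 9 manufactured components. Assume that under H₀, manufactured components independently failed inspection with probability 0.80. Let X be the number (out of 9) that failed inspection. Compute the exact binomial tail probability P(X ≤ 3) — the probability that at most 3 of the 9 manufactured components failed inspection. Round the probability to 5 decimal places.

P = 0.00307

X is binomial with n = 9 and p = 0.80.
P(X ≤ 3) = C(9,0)·0.80^0·0.20^9 + C(9,1)·0.80^1·0.20^8 + C(9,2)·0.80^2·0.20^7 + C(9,3)·0.80^3·0.20^6.
= 0.000001 + 0.000018 + 0.000295 + 0.002753 = 0.00307.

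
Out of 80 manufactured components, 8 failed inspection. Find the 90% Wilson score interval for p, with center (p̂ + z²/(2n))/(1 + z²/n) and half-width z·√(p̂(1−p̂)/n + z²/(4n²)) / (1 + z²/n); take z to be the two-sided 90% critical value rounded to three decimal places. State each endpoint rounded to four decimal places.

p̂ = 8/80 = 0.10000; z = 1.645, so z² = 2.706025.
1 + z²/n = 1.033825.
Center = (0.10000 + 0.016913)/1.033825 = 0.11309.
Radicand: p̂(1−p̂)/n + z²/(4n²) = 0.001125000 + 0.000105704 = 0.001230704.
Half-width = 1.645·√0.001230704/1.033825 = 0.05582.
CI: 0.11309 ± 0.05582 = (0.0573, 0.1689).

(0.0573, 0.1689)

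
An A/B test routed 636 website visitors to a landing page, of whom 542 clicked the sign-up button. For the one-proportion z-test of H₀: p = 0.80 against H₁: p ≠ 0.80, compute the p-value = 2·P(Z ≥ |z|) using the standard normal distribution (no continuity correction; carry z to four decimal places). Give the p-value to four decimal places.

Sample proportion p̂ = 542/636 = 0.85220.
Under H₀, SE = √(p₀(1−p₀)/n) = √(0.80·0.20/636) = √0.000251572 = 0.015861.
Test statistic (full precision, shown to 4 dp): z = (542/636 − 0.80)/SE₀ ≈ 3.2912.
From the standard normal, 2·P(Z ≥ |z|) = 0.0010.

p-value = 0.0010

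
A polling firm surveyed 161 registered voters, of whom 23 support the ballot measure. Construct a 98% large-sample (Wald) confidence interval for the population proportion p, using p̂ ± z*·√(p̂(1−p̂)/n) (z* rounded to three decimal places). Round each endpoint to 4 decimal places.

(0.0787, 0.2070)

The sample proportion is 23/161 = 0.14286.
SE(p̂) = √(0.14286·0.85714/161) = 0.027578.
The 98% critical value is z* = 2.326.
Margin of error: 2.326 × 0.027578 = 0.06415.
Interval: 0.14286 ± 0.06415 → (0.0787, 0.2070).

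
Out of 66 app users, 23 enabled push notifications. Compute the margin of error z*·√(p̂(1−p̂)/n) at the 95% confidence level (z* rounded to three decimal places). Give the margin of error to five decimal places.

ME = 0.11496

p̂ = 23/66 = 0.34848.
SE = √(p̂(1−p̂)/n) = √(0.227043/66) = 0.058652.
For 95% confidence, z* = 1.960.
Margin of error = z*·SE = 1.960 × 0.058652 = 0.11496.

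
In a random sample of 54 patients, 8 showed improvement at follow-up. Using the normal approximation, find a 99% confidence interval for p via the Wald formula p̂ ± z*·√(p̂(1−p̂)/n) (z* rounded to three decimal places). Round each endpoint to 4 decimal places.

(0.0236, 0.2727)

The sample proportion is 8/54 = 0.14815.
Standard error of p̂: √(0.126200/54) = √0.002337042 = 0.048343.
z* = 2.576 at the 99% level.
Margin of error: 2.576 × 0.048343 = 0.12453.
Interval: 0.14815 ± 0.12453 → (0.0236, 0.2727).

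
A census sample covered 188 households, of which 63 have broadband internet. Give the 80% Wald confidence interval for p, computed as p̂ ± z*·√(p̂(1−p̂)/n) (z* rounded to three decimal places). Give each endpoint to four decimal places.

Sample proportion p̂ = 63/188 = 0.33511.
Standard error of p̂: √(0.222810/188) = √0.001185160 = 0.034426.
The 80% critical value is z* = 1.282.
Margin = 1.282·0.034426 = 0.04413.
CI: 0.33511 ± 0.04413 = (0.2910, 0.3792).

(0.2910, 0.3792)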